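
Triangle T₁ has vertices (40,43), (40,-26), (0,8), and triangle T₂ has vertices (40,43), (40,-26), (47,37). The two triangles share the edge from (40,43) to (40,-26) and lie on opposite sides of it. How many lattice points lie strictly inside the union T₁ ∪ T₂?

1615

The union is the simple quadrilateral with vertices (40,43), (0,8), (40,-26), (47,37) in order.
By the shoelace formula, twice the signed area is |[40·8 − 0·43] + [0·(-26) − 40·8] + [40·37 − 47·(-26)] + [47·43 − 40·37]| = 3243, so the area is 1621.5.
Summing gcd(|Δx|,|Δy|) over the edges gives the boundary count: gcd(40,35) + gcd(40,34) + gcd(7,63) + gcd(7,6) = 5+2+7+1 = 15.
By Pick's theorem I = A − B/2 + 1 = 1621.5 − 15/2 + 1 = 1615.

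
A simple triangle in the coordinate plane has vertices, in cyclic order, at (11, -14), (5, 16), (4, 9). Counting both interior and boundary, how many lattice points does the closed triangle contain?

41

Using the shoelace formula, 2A = |(11·16 − 5·(-14)) + (5·9 − 4·16) + (4·(-14) − 11·9)| = 72, so the area is 36.
Summing gcd(|Δx|,|Δy|) over the edges gives the boundary count: gcd(6,30) + gcd(1,7) + gcd(7,23) = 6+1+1 = 8.
Pick's theorem gives I = A − B/2 + 1 = 36 − 8/2 + 1 = 33, so the closed region contains I + B = 33 + 8 = 41 lattice points.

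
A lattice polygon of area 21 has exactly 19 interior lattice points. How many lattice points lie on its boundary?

6

Pick's theorem gives A = I + B/2 − 1, so B = 2(A − I + 1) = 2(21 − 19 + 1) = 6.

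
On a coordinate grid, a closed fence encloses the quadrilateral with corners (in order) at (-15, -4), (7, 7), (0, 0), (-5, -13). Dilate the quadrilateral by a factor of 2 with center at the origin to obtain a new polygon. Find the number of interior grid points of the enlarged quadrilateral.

485

By the shoelace formula, twice the signed area is |[(-15)·7 − 7·(-4)] + [7·0 − 0·7] + [0·(-13) − (-5)·0] + [(-5)·(-4) − (-15)·(-13)]| = 252, so the area is 126.
The number of boundary lattice points is Σ gcd(|Δx|,|Δy|) = gcd(22,11) + gcd(7,7) + gcd(5,13) + gcd(10,9) = 11+7+1+1 = 20.
Scaling by 2 multiplies the area by 2² = 4 (so the new area is 504) and multiplies the boundary lattice-point count by 2, giving 40.
By Pick's theorem, the interior count of the dilated polygon is 504 − 40/2 + 1 = 485.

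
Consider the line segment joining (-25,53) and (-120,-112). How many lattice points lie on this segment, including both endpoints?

The number of lattice points on a segment between lattice points is gcd(|Δx|,|Δy|) + 1 = gcd(95,165) + 1 = 5 + 1 = 6.

6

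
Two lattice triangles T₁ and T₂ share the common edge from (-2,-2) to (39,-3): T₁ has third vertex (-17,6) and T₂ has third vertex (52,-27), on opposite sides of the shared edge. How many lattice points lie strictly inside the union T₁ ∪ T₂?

641

The union is the simple quadrilateral with vertices (-2,-2), (-17,6), (39,-3), (52,-27) in order.
Using the shoelace formula, 2A = |[(-2)·6 − (-17)·(-2)] + [(-17)·(-3) − 39·6] + [39·(-27) − 52·(-3)] + [52·(-2) − (-2)·(-27)]| = 1284, so the area is 642.
Summing gcd(|Δx|,|Δy|) over the edges gives the boundary count: gcd(15,8) + gcd(56,9) + gcd(13,24) + gcd(54,25) = 1+1+1+1 = 4.
By Pick's theorem I = A − B/2 + 1 = 642 − 4/2 + 1 = 641.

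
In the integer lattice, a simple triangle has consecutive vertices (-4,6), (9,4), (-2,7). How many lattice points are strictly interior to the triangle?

The shoelace formula gives twice the area as |[(-4)·4 − 9·6] + [9·7 − (-2)·4] + [(-2)·6 − (-4)·7]| = 17, so the area is 17/2.
Along each edge there are gcd(|Δx|,|Δy|)+1 lattice points, so counting each shared vertex once the boundary has gcd(13,2) + gcd(11,3) + gcd(2,1) = 1+1+1 = 3.
By Pick's theorem A = I + B/2 − 1, so I = 17/2 − 3/2 + 1 = 8.

8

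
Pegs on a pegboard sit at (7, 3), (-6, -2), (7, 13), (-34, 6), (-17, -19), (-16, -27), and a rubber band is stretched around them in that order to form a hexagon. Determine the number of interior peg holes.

By the shoelace formula, twice the signed area is |(7·(-2) − (-6)·3) + ((-6)·13 − 7·(-2)) + (7·6 − (-34)·13) + ((-34)·(-19) − (-17)·6) + ((-17)·(-27) − (-16)·(-19)) + ((-16)·3 − 7·(-27))| = 1468, so the area is 734.
Summing gcd(|Δx|,|Δy|) over the edges gives the boundary count: gcd(13,5) + gcd(13,15) + gcd(41,7) + gcd(17,25) + gcd(1,8) + gcd(23,30) = 1+1+1+1+1+1 = 6.
By Pick's theorem A = I + B/2 − 1, so I = 734 − 6/2 + 1 = 732.

732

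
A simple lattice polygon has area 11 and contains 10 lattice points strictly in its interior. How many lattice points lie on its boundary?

Pick's theorem gives A = I + B/2 − 1, so B = 2(A − I + 1) = 2(11 − 10 + 1) = 4.

4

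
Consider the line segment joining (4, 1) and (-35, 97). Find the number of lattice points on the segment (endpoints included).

4

The number of lattice points on a segment between lattice points is gcd(|Δx|,|Δy|) + 1 = gcd(39,96) + 1 = 3 + 1 = 4.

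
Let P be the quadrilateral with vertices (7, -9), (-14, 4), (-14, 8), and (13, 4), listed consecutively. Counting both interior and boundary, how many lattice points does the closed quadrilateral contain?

Using the shoelace formula, 2A = |[7·4 − (-14)·(-9)] + [(-14)·8 − (-14)·4] + [(-14)·4 − 13·8] + [13·(-9) − 7·4]| = 459, so the area is 229.5.
Summing gcd(|Δx|,|Δy|) over the edges gives the boundary count: gcd(21,13) + gcd(0,4) + gcd(27,4) + gcd(6,13) = 1+4+1+1 = 7.
Pick's theorem gives I = A − B/2 + 1 = 229.5 − 7/2 + 1 = 227, so the closed region contains I + B = 227 + 7 = 234 lattice points.

234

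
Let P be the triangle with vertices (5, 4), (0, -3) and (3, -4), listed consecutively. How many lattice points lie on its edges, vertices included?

4

The number of boundary lattice points is Σ gcd(|Δx|,|Δy|) = gcd(5,7) + gcd(3,1) + gcd(2,8) = 1+1+2 = 4.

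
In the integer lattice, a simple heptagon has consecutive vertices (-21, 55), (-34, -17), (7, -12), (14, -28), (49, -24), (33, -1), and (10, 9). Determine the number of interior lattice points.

The shoelace formula gives twice the area as |((-21)·(-17) − (-34)·55) + ((-34)·(-12) − 7·(-17)) + (7·(-28) − 14·(-12)) + (14·(-24) − 49·(-28)) + (49·(-1) − 33·(-24)) + (33·9 − 10·(-1)) + (10·55 − (-21)·9)| = 5551, so the area is 2775.5.
The number of boundary lattice points is Σ gcd(|Δx|,|Δy|) = gcd(13,72) + gcd(41,5) + gcd(7,16) + gcd(35,4) + gcd(16,23) + gcd(23,10) + gcd(31,46) = 1+1+1+1+1+1+1 = 7.
Pick's theorem gives I = A − B/2 + 1 = 2775.5 − 7/2 + 1 = 2773.

2773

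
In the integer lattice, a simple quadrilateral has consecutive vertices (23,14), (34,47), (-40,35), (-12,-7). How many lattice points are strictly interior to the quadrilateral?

By the shoelace formula, twice the signed area is |[23·47 − 34·14] + [34·35 − (-40)·47] + [(-40)·(-7) − (-12)·35] + [(-12)·14 − 23·(-7)]| = 4368, so the area is 2184.
Summing gcd(|Δx|,|Δy|) over the edges gives the boundary count: gcd(11,33) + gcd(74,12) + gcd(28,42) + gcd(35,21) = 11+2+14+7 = 34.
Pick's theorem gives I = A − B/2 + 1 = 2184 − 34/2 + 1 = 2168.

2168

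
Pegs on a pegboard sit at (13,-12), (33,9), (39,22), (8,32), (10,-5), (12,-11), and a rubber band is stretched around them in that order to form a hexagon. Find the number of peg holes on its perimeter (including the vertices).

Along each edge there are gcd(|Δx|,|Δy|)+1 lattice points, so counting each shared vertex once the boundary has gcd(20,21) + gcd(6,13) + gcd(31,10) + gcd(2,37) + gcd(2,6) + gcd(1,1) = 1+1+1+1+2+1 = 7.

7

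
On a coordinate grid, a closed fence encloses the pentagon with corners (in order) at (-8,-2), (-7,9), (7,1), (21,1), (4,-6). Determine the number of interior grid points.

The shoelace formula gives twice the area as |((-8)·9 − (-7)·(-2)) + ((-7)·1 − 7·9) + (7·1 − 21·1) + (21·(-6) − 4·1) + (4·(-2) − (-8)·(-6))| = 356, so the area is 178.
Along each edge there are gcd(|Δx|,|Δy|)+1 lattice points, so counting each shared vertex once the boundary has gcd(1,11) + gcd(14,8) + gcd(14,0) + gcd(17,7) + gcd(12,4) = 1+2+14+1+4 = 22.
Pick's theorem gives I = A − B/2 + 1 = 178 − 22/2 + 1 = 168.

168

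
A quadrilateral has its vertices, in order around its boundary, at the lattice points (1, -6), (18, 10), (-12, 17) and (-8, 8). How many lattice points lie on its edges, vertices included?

The number of boundary lattice points is Σ gcd(|Δx|,|Δy|) = gcd(17,16) + gcd(30,7) + gcd(4,9) + gcd(9,14) = 1+1+1+1 = 4.

4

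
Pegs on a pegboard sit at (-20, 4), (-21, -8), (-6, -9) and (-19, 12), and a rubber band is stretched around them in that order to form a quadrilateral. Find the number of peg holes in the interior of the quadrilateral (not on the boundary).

By the shoelace formula, twice the signed area is |((-20)·(-8) − (-21)·4) + ((-21)·(-9) − (-6)·(-8)) + ((-6)·12 − (-19)·(-9)) + ((-19)·4 − (-20)·12)| = 306, so the area is 153.
Summing gcd(|Δx|,|Δy|) over the edges gives the boundary count: gcd(1,12) + gcd(15,1) + gcd(13,21) + gcd(1,8) = 1+1+1+1 = 4.
By Pick's theorem A = I + B/2 − 1, so I = 153 − 4/2 + 1 = 152.

152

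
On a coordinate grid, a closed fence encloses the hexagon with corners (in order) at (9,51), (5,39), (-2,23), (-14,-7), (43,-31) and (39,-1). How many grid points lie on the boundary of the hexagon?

18

Summing gcd(|Δx|,|Δy|) over the edges gives the boundary count: gcd(4,12) + gcd(7,16) + gcd(12,30) + gcd(57,24) + gcd(4,30) + gcd(30,52) = 4+1+6+3+2+2 = 18.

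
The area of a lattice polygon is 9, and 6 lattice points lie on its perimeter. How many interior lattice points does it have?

7

Pick's theorem A = I + B/2 − 1 rearranges to I = A − B/2 + 1 = 9 − 6/2 + 1 = 7.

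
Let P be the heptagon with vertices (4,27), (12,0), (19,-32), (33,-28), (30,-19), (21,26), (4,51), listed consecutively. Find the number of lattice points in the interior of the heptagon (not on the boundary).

The shoelace formula gives twice the area as |[4·0 − 12·27] + [12·(-32) − 19·0] + [19·(-28) − 33·(-32)] + [33·(-19) − 30·(-28)] + [30·26 − 21·(-19)] + [21·51 − 4·26] + [4·27 − 4·51]| = 2079, so the area is 2079/2.
Summing gcd(|Δx|,|Δy|) over the edges gives the boundary count: gcd(8,27) + gcd(7,32) + gcd(14,4) + gcd(3,9) + gcd(9,45) + gcd(17,25) + gcd(0,24) = 1+1+2+3+9+1+24 = 41.
By Pick's theorem A = I + B/2 − 1, so I = 2079/2 − 41/2 + 1 = 1020.

1020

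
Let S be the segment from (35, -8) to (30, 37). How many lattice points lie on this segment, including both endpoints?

6

The number of lattice points on a segment between lattice points is gcd(|Δx|,|Δy|) + 1 = gcd(5,45) + 1 = 5 + 1 = 6.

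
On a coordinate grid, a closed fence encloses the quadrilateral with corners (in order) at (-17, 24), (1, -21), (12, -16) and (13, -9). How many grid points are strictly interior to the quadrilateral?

408

Using the shoelace formula, 2A = |((-17)·(-21) − 1·24) + (1·(-16) − 12·(-21)) + (12·(-9) − 13·(-16)) + (13·24 − (-17)·(-9))| = 828, so the area is 414.
The number of boundary lattice points is Σ gcd(|Δx|,|Δy|) = gcd(18,45) + gcd(11,5) + gcd(1,7) + gcd(30,33) = 9+1+1+3 = 14.
By Pick's theorem A = I + B/2 − 1, so I = 414 − 14/2 + 1 = 408.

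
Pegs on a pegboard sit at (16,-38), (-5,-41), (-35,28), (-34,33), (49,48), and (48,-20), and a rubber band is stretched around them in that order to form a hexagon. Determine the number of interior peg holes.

5326

By the shoelace formula, twice the signed area is |(16·(-41) − (-5)·(-38)) + ((-5)·28 − (-35)·(-41)) + ((-35)·33 − (-34)·28) + ((-34)·48 − 49·33) + (49·(-20) − 48·48) + (48·(-38) − 16·(-20))| = 10661, so the area is 5330.5.
Summing gcd(|Δx|,|Δy|) over the edges gives the boundary count: gcd(21,3) + gcd(30,69) + gcd(1,5) + gcd(83,15) + gcd(1,68) + gcd(32,18) = 3+3+1+1+1+2 = 11.
By Pick's theorem A = I + B/2 − 1, so I = 5330.5 − 11/2 + 1 = 5326.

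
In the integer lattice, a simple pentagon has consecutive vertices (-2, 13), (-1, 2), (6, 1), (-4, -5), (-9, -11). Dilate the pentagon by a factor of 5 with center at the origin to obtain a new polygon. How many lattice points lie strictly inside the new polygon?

2111

The shoelace formula gives twice the area as |[(-2)·2 − (-1)·13] + [(-1)·1 − 6·2] + [6·(-5) − (-4)·1] + [(-4)·(-11) − (-9)·(-5)] + [(-9)·13 − (-2)·(-11)]| = 170, so the area is 85.
Summing gcd(|Δx|,|Δy|) over the edges gives the boundary count: gcd(1,11) + gcd(7,1) + gcd(10,6) + gcd(5,6) + gcd(7,24) = 1+1+2+1+1 = 6.
Scaling by 5 multiplies the area by 5² = 25 (so the new area is 2125) and multiplies the boundary lattice-point count by 5, giving 30.
By Pick's theorem, the interior count of the dilated polygon is 2125 − 30/2 + 1 = 2111.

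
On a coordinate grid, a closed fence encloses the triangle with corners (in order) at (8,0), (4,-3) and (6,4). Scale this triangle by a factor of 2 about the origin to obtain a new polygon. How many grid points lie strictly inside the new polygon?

41

By the shoelace formula, twice the signed area is |(8·(-3) − 4·0) + (4·4 − 6·(-3)) + (6·0 − 8·4)| = 22, so the area is 11.
The number of boundary lattice points is Σ gcd(|Δx|,|Δy|) = gcd(4,3) + gcd(2,7) + gcd(2,4) = 1+1+2 = 4.
Scaling by 2 multiplies the area by 2² = 4 (so the new area is 44) and multiplies the boundary lattice-point count by 2, giving 8.
By Pick's theorem, the interior count of the dilated polygon is 44 − 8/2 + 1 = 41.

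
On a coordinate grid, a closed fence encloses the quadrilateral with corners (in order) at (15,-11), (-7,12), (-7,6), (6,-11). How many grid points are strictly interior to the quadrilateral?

Using the shoelace formula, 2A = |[15·12 − (-7)·(-11)] + [(-7)·6 − (-7)·12] + [(-7)·(-11) − 6·6] + [6·(-11) − 15·(-11)]| = 285, so the area is 285/2.
Along each edge there are gcd(|Δx|,|Δy|)+1 lattice points, so counting each shared vertex once the boundary has gcd(22,23) + gcd(0,6) + gcd(13,17) + gcd(9,0) = 1+6+1+9 = 17.
Pick's theorem gives I = A − B/2 + 1 = 285/2 − 17/2 + 1 = 135.

135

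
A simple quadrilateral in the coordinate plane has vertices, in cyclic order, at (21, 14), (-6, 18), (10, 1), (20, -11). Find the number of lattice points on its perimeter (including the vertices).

5

Summing gcd(|Δx|,|Δy|) over the edges gives the boundary count: gcd(27,4) + gcd(16,17) + gcd(10,12) + gcd(1,25) = 1+1+2+1 = 5.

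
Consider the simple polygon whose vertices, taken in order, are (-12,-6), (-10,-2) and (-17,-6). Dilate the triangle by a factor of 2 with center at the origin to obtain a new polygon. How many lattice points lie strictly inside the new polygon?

33

The shoelace formula gives twice the area as |[(-12)·(-2) − (-10)·(-6)] + [(-10)·(-6) − (-17)·(-2)] + [(-17)·(-6) − (-12)·(-6)]| = 20, so the area is 10.
Along each edge there are gcd(|Δx|,|Δy|)+1 lattice points, so counting each shared vertex once the boundary has gcd(2,4) + gcd(7,4) + gcd(5,0) = 2+1+5 = 8.
Scaling by 2 multiplies the area by 2² = 4 (so the new area is 40) and multiplies the boundary lattice-point count by 2, giving 16.
By Pick's theorem, the interior count of the dilated polygon is 40 − 16/2 + 1 = 33.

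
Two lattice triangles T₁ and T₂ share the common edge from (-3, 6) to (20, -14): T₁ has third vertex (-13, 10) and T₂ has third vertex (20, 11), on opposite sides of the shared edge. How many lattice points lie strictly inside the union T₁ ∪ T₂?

The union is the simple quadrilateral with vertices (-3, 6), (-13, 10), (20, -14), (20, 11) in order.
The shoelace formula gives twice the area as |[(-3)·10 − (-13)·6] + [(-13)·(-14) − 20·10] + [20·11 − 20·(-14)] + [20·6 − (-3)·11]| = 683, so the area is 683/2.
Summing gcd(|Δx|,|Δy|) over the edges gives the boundary count: gcd(10,4) + gcd(33,24) + gcd(0,25) + gcd(23,5) = 2+3+25+1 = 31.
By Pick's theorem I = A − B/2 + 1 = 683/2 − 31/2 + 1 = 327.

327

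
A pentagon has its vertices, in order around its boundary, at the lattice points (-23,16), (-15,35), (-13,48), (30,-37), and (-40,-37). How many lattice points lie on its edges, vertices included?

Summing gcd(|Δx|,|Δy|) over the edges gives the boundary count: gcd(8,19) + gcd(2,13) + gcd(43,85) + gcd(70,0) + gcd(17,53) = 1+1+1+70+1 = 74.

74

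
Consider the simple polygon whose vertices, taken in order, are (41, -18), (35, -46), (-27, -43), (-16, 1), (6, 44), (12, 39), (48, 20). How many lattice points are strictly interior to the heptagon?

4511

Using the shoelace formula, 2A = |(41·(-46) − 35·(-18)) + (35·(-43) − (-27)·(-46)) + ((-27)·1 − (-16)·(-43)) + ((-16)·44 − 6·1) + (6·39 − 12·44) + (12·20 − 48·39) + (48·(-18) − 41·20)| = 9038, so the area is 4519.
Summing gcd(|Δx|,|Δy|) over the edges gives the boundary count: gcd(6,28) + gcd(62,3) + gcd(11,44) + gcd(22,43) + gcd(6,5) + gcd(36,19) + gcd(7,38) = 2+1+11+1+1+1+1 = 18.
By Pick's theorem A = I + B/2 − 1, so I = 4519 − 18/2 + 1 = 4511.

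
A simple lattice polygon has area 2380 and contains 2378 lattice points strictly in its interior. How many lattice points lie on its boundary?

Pick's theorem gives A = I + B/2 − 1, so B = 2(A − I + 1) = 2(2380 − 2378 + 1) = 6.

6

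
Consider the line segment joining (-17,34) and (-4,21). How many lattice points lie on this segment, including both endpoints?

The number of lattice points on a segment between lattice points is gcd(|Δx|,|Δy|) + 1 = gcd(13,13) + 1 = 13 + 1 = 14.

14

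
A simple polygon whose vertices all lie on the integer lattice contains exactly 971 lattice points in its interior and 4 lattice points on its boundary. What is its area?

972

Pick's theorem states A = I + B/2 − 1, so A = 971 + 4/2 − 1 = 972.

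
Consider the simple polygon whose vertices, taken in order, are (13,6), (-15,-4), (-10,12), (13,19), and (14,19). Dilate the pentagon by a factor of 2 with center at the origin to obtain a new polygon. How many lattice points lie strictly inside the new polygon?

The shoelace formula gives twice the area as |[13·(-4) − (-15)·6] + [(-15)·12 − (-10)·(-4)] + [(-10)·19 − 13·12] + [13·19 − 14·19] + [14·6 − 13·19]| = 710, so the area is 355.
Along each edge there are gcd(|Δx|,|Δy|)+1 lattice points, so counting each shared vertex once the boundary has gcd(28,10) + gcd(5,16) + gcd(23,7) + gcd(1,0) + gcd(1,13) = 2+1+1+1+1 = 6.
Scaling by 2 multiplies the area by 2² = 4 (so the new area is 1420) and multiplies the boundary lattice-point count by 2, giving 12.
By Pick's theorem, the interior count of the dilated polygon is 1420 − 12/2 + 1 = 1415.

1415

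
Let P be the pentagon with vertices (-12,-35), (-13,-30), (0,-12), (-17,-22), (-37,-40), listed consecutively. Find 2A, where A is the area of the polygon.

By the shoelace formula, twice the signed area is |[(-12)·(-30) − (-13)·(-35)] + [(-13)·(-12) − 0·(-30)] + [0·(-22) − (-17)·(-12)] + [(-17)·(-40) − (-37)·(-22)] + [(-37)·(-35) − (-12)·(-40)]| = 538, so the area is 269.

538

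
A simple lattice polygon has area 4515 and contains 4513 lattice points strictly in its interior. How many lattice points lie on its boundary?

Pick's theorem gives A = I + B/2 − 1, so B = 2(A − I + 1) = 2(4515 − 4513 + 1) = 6.

6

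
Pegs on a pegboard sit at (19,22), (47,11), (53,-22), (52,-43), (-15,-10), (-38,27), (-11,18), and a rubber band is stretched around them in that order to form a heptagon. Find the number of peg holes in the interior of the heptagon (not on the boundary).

3241

The shoelace formula gives twice the area as |[19·11 − 47·22] + [47·(-22) − 53·11] + [53·(-43) − 52·(-22)] + [52·(-10) − (-15)·(-43)] + [(-15)·27 − (-38)·(-10)] + [(-38)·18 − (-11)·27] + [(-11)·22 − 19·18]| = 6498, so the area is 3249.
Summing gcd(|Δx|,|Δy|) over the edges gives the boundary count: gcd(28,11) + gcd(6,33) + gcd(1,21) + gcd(67,33) + gcd(23,37) + gcd(27,9) + gcd(30,4) = 1+3+1+1+1+9+2 = 18.
Pick's theorem gives I = A − B/2 + 1 = 3249 − 18/2 + 1 = 3241.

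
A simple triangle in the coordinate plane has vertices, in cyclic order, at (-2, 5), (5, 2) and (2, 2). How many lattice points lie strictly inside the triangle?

3

The shoelace formula gives twice the area as |[(-2)·2 − 5·5] + [5·2 − 2·2] + [2·5 − (-2)·2]| = 9, so the area is 9/2.
Along each edge there are gcd(|Δx|,|Δy|)+1 lattice points, so counting each shared vertex once the boundary has gcd(7,3) + gcd(3,0) + gcd(4,3) = 1+3+1 = 5.
By Pick's theorem A = I + B/2 − 1, so I = 9/2 − 5/2 + 1 = 3.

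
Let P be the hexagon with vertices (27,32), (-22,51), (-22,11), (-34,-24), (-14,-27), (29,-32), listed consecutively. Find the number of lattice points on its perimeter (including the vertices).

46

Summing gcd(|Δx|,|Δy|) over the edges gives the boundary count: gcd(49,19) + gcd(0,40) + gcd(12,35) + gcd(20,3) + gcd(43,5) + gcd(2,64) = 1+40+1+1+1+2 = 46.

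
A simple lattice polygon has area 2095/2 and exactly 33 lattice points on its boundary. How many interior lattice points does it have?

From Pick's theorem, I = A − B/2 + 1 = 2095/2 − 33/2 + 1 = 1032.

1032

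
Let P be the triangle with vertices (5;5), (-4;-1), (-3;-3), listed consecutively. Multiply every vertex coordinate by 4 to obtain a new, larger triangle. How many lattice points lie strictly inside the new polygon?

By the shoelace formula, twice the signed area is |[5·(-1) − (-4)·5] + [(-4)·(-3) − (-3)·(-1)] + [(-3)·5 − 5·(-3)]| = 24, so the area is 12.
Summing gcd(|Δx|,|Δy|) over the edges gives the boundary count: gcd(9,6) + gcd(1,2) + gcd(8,8) = 3+1+8 = 12.
Scaling by 4 multiplies the area by 4² = 16 (so the new area is 192) and multiplies the boundary lattice-point count by 4, giving 48.
By Pick's theorem, the interior count of the dilated polygon is 192 − 48/2 + 1 = 169.

169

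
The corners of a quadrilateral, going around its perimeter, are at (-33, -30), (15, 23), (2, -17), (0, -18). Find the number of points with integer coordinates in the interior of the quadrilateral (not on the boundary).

618

Using the shoelace formula, 2A = |((-33)·23 − 15·(-30)) + (15·(-17) − 2·23) + (2·(-18) − 0·(-17)) + (0·(-30) − (-33)·(-18))| = 1240, so the area is 620.
The number of boundary lattice points is Σ gcd(|Δx|,|Δy|) = gcd(48,53) + gcd(13,40) + gcd(2,1) + gcd(33,12) = 1+1+1+3 = 6.
By Pick's theorem A = I + B/2 − 1, so I = 620 − 6/2 + 1 = 618.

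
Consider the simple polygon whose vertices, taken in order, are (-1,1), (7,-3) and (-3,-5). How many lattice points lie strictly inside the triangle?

By the shoelace formula, twice the signed area is |((-1)·(-3) − 7·1) + (7·(-5) − (-3)·(-3)) + ((-3)·1 − (-1)·(-5))| = 56, so the area is 28.
Along each edge there are gcd(|Δx|,|Δy|)+1 lattice points, so counting each shared vertex once the boundary has gcd(8,4) + gcd(10,2) + gcd(2,6) = 4+2+2 = 8.
By Pick's theorem A = I + B/2 − 1, so I = 28 − 8/2 + 1 = 25.

25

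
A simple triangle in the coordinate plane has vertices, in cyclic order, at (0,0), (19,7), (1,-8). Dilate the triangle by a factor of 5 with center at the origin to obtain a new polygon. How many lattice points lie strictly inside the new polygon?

1976

The shoelace formula gives twice the area as |(0·7 − 19·0) + (19·(-8) − 1·7) + (1·0 − 0·(-8))| = 159, so the area is 159/2.
Along each edge there are gcd(|Δx|,|Δy|)+1 lattice points, so counting each shared vertex once the boundary has gcd(19,7) + gcd(18,15) + gcd(1,8) = 1+3+1 = 5.
Scaling by 5 multiplies the area by 5² = 25 (so the new area is 3975/2) and multiplies the boundary lattice-point count by 5, giving 25.
By Pick's theorem, the interior count of the dilated polygon is 3975/2 − 25/2 + 1 = 1976.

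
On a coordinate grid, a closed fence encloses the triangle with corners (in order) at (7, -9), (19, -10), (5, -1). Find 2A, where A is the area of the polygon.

The shoelace formula gives twice the area as |(7·(-10) − 19·(-9)) + (19·(-1) − 5·(-10)) + (5·(-9) − 7·(-1))| = 94, so the area is 47.

94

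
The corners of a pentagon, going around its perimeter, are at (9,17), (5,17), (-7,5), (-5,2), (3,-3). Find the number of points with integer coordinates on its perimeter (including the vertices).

Along each edge there are gcd(|Δx|,|Δy|)+1 lattice points, so counting each shared vertex once the boundary has gcd(4,0) + gcd(12,12) + gcd(2,3) + gcd(8,5) + gcd(6,20) = 4+12+1+1+2 = 20.

20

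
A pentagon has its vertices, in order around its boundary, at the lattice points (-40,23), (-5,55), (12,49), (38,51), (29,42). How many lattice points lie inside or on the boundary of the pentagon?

Using the shoelace formula, 2A = |((-40)·55 − (-5)·23) + ((-5)·49 − 12·55) + (12·51 − 38·49) + (38·42 − 29·51) + (29·23 − (-40)·42)| = 1776, so the area is 888.
Along each edge there are gcd(|Δx|,|Δy|)+1 lattice points, so counting each shared vertex once the boundary has gcd(35,32) + gcd(17,6) + gcd(26,2) + gcd(9,9) + gcd(69,19) = 1+1+2+9+1 = 14.
Pick's theorem gives I = A − B/2 + 1 = 888 − 14/2 + 1 = 882, so the closed region contains I + B = 882 + 14 = 896 lattice points.

896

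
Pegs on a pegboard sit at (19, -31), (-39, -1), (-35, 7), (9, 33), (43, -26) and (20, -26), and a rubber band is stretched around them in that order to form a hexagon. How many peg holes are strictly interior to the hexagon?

By the shoelace formula, twice the signed area is |[19·(-1) − (-39)·(-31)] + [(-39)·7 − (-35)·(-1)] + [(-35)·33 − 9·7] + [9·(-26) − 43·33] + [43·(-26) − 20·(-26)] + [20·(-31) − 19·(-26)]| = 5131, so the area is 5131/2.
Summing gcd(|Δx|,|Δy|) over the edges gives the boundary count: gcd(58,30) + gcd(4,8) + gcd(44,26) + gcd(34,59) + gcd(23,0) + gcd(1,5) = 2+4+2+1+23+1 = 33.
Pick's theorem gives I = A − B/2 + 1 = 5131/2 − 33/2 + 1 = 2550.

2550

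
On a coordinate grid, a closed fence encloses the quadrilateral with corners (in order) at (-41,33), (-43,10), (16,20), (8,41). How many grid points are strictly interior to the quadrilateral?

By the shoelace formula, twice the signed area is |[(-41)·10 − (-43)·33] + [(-43)·20 − 16·10] + [16·41 − 8·20] + [8·33 − (-41)·41]| = 2430, so the area is 1215.
Along each edge there are gcd(|Δx|,|Δy|)+1 lattice points, so counting each shared vertex once the boundary has gcd(2,23) + gcd(59,10) + gcd(8,21) + gcd(49,8) = 1+1+1+1 = 4.
Pick's theorem gives I = A − B/2 + 1 = 1215 − 4/2 + 1 = 1214.

1214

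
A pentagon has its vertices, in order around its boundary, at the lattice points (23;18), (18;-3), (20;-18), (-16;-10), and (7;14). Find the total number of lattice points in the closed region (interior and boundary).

The shoelace formula gives twice the area as |[23·(-3) − 18·18] + [18·(-18) − 20·(-3)] + [20·(-10) − (-16)·(-18)] + [(-16)·14 − 7·(-10)] + [7·18 − 23·14]| = 1495, so the area is 747.5.
The number of boundary lattice points is Σ gcd(|Δx|,|Δy|) = gcd(5,21) + gcd(2,15) + gcd(36,8) + gcd(23,24) + gcd(16,4) = 1+1+4+1+4 = 11.
Pick's theorem gives I = A − B/2 + 1 = 747.5 − 11/2 + 1 = 743, so the closed region contains I + B = 743 + 11 = 754 lattice points.

754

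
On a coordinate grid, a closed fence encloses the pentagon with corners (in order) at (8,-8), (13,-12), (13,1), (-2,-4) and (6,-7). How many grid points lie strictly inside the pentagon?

By the shoelace formula, twice the signed area is |(8·(-12) − 13·(-8)) + (13·1 − 13·(-12)) + (13·(-4) − (-2)·1) + ((-2)·(-7) − 6·(-4)) + (6·(-8) − 8·(-7))| = 173, so the area is 86.5.
Along each edge there are gcd(|Δx|,|Δy|)+1 lattice points, so counting each shared vertex once the boundary has gcd(5,4) + gcd(0,13) + gcd(15,5) + gcd(8,3) + gcd(2,1) = 1+13+5+1+1 = 21.
Pick's theorem gives I = A − B/2 + 1 = 86.5 − 21/2 + 1 = 77.

77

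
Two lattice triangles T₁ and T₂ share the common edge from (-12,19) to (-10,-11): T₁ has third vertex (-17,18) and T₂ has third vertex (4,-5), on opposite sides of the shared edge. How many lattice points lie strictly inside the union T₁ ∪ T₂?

The union is the simple quadrilateral with vertices (-12,19), (-17,18), (-10,-11), (4,-5) in order.
Using the shoelace formula, 2A = |((-12)·18 − (-17)·19) + ((-17)·(-11) − (-10)·18) + ((-10)·(-5) − 4·(-11)) + (4·19 − (-12)·(-5))| = 584, so the area is 292.
Along each edge there are gcd(|Δx|,|Δy|)+1 lattice points, so counting each shared vertex once the boundary has gcd(5,1) + gcd(7,29) + gcd(14,6) + gcd(16,24) = 1+1+2+8 = 12.
By Pick's theorem I = A − B/2 + 1 = 292 − 12/2 + 1 = 287.

287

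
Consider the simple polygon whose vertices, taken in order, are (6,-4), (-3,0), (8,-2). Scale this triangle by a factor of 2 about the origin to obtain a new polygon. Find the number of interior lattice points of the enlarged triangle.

49

By the shoelace formula, twice the signed area is |(6·0 − (-3)·(-4)) + ((-3)·(-2) − 8·0) + (8·(-4) − 6·(-2))| = 26, so the area is 13.
The number of boundary lattice points is Σ gcd(|Δx|,|Δy|) = gcd(9,4) + gcd(11,2) + gcd(2,2) = 1+1+2 = 4.
Scaling by 2 multiplies the area by 2² = 4 (so the new area is 52) and multiplies the boundary lattice-point count by 2, giving 8.
By Pick's theorem, the interior count of the dilated polygon is 52 − 8/2 + 1 = 49.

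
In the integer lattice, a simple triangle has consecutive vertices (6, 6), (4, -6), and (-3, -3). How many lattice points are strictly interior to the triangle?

By the shoelace formula, twice the signed area is |(6·(-6) − 4·6) + (4·(-3) − (-3)·(-6)) + ((-3)·6 − 6·(-3))| = 90, so the area is 45.
Along each edge there are gcd(|Δx|,|Δy|)+1 lattice points, so counting each shared vertex once the boundary has gcd(2,12) + gcd(7,3) + gcd(9,9) = 2+1+9 = 12.
By Pick's theorem A = I + B/2 − 1, so I = 45 − 12/2 + 1 = 40.

40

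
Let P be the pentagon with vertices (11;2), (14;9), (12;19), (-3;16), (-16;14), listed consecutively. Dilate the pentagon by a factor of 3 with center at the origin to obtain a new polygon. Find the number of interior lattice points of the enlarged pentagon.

2263

By the shoelace formula, twice the signed area is |(11·9 − 14·2) + (14·19 − 12·9) + (12·16 − (-3)·19) + ((-3)·14 − (-16)·16) + ((-16)·2 − 11·14)| = 506, so the area is 253.
Along each edge there are gcd(|Δx|,|Δy|)+1 lattice points, so counting each shared vertex once the boundary has gcd(3,7) + gcd(2,10) + gcd(15,3) + gcd(13,2) + gcd(27,12) = 1+2+3+1+3 = 10.
Scaling by 3 multiplies the area by 3² = 9 (so the new area is 2277) and multiplies the boundary lattice-point count by 3, giving 30.
By Pick's theorem, the interior count of the dilated polygon is 2277 − 30/2 + 1 = 2263.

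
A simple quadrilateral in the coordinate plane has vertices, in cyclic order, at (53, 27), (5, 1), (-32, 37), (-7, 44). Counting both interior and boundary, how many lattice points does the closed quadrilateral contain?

Using the shoelace formula, 2A = |(53·1 − 5·27) + (5·37 − (-32)·1) + ((-32)·44 − (-7)·37) + ((-7)·27 − 53·44)| = 3535, so the area is 3535/2.
Along each edge there are gcd(|Δx|,|Δy|)+1 lattice points, so counting each shared vertex once the boundary has gcd(48,26) + gcd(37,36) + gcd(25,7) + gcd(60,17) = 2+1+1+1 = 5.
Pick's theorem gives I = A − B/2 + 1 = 3535/2 − 5/2 + 1 = 1766, so the closed region contains I + B = 1766 + 5 = 1771 lattice points.

1771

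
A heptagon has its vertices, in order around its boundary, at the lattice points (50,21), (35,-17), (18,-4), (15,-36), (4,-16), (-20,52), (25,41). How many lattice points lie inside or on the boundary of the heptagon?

2938

Using the shoelace formula, 2A = |(50·(-17) − 35·21) + (35·(-4) − 18·(-17)) + (18·(-36) − 15·(-4)) + (15·(-16) − 4·(-36)) + (4·52 − (-20)·(-16)) + ((-20)·41 − 25·52) + (25·21 − 50·41)| = 5860, so the area is 2930.
Along each edge there are gcd(|Δx|,|Δy|)+1 lattice points, so counting each shared vertex once the boundary has gcd(15,38) + gcd(17,13) + gcd(3,32) + gcd(11,20) + gcd(24,68) + gcd(45,11) + gcd(25,20) = 1+1+1+1+4+1+5 = 14.
Pick's theorem gives I = A − B/2 + 1 = 2930 − 14/2 + 1 = 2924, so the closed region contains I + B = 2924 + 14 = 2938 lattice points.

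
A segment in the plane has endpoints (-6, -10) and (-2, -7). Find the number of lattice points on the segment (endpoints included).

The number of lattice points on a segment between lattice points is gcd(|Δx|,|Δy|) + 1 = gcd(4,3) + 1 = 1 + 1 = 2.

2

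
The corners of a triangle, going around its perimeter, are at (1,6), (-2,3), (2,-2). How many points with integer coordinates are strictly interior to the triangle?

By the shoelace formula, twice the signed area is |(1·3 − (-2)·6) + ((-2)·(-2) − 2·3) + (2·6 − 1·(-2))| = 27, so the area is 13.5.
Summing gcd(|Δx|,|Δy|) over the edges gives the boundary count: gcd(3,3) + gcd(4,5) + gcd(1,8) = 3+1+1 = 5.
By Pick's theorem A = I + B/2 − 1, so I = 13.5 − 5/2 + 1 = 12.

12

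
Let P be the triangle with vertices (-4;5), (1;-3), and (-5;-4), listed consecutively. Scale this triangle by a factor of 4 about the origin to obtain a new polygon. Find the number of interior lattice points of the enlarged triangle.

419

Using the shoelace formula, 2A = |[(-4)·(-3) − 1·5] + [1·(-4) − (-5)·(-3)] + [(-5)·5 − (-4)·(-4)]| = 53, so the area is 53/2.
Along each edge there are gcd(|Δx|,|Δy|)+1 lattice points, so counting each shared vertex once the boundary has gcd(5,8) + gcd(6,1) + gcd(1,9) = 1+1+1 = 3.
Scaling by 4 multiplies the area by 4² = 16 (so the new area is 424) and multiplies the boundary lattice-point count by 4, giving 12.
By Pick's theorem, the interior count of the dilated polygon is 424 − 12/2 + 1 = 419.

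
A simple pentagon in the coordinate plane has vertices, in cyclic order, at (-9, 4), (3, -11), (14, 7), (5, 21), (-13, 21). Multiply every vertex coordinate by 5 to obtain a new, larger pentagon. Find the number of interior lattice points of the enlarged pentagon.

The shoelace formula gives twice the area as |((-9)·(-11) − 3·4) + (3·7 − 14·(-11)) + (14·21 − 5·7) + (5·21 − (-13)·21) + ((-13)·4 − (-9)·21)| = 1036, so the area is 518.
Summing gcd(|Δx|,|Δy|) over the edges gives the boundary count: gcd(12,15) + gcd(11,18) + gcd(9,14) + gcd(18,0) + gcd(4,17) = 3+1+1+18+1 = 24.
Scaling by 5 multiplies the area by 5² = 25 (so the new area is 12950) and multiplies the boundary lattice-point count by 5, giving 120.
By Pick's theorem, the interior count of the dilated polygon is 12950 − 120/2 + 1 = 12891.

12891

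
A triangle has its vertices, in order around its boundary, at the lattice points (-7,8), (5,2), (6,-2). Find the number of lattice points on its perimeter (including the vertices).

8

Along each edge there are gcd(|Δx|,|Δy|)+1 lattice points, so counting each shared vertex once the boundary has gcd(12,6) + gcd(1,4) + gcd(13,10) = 6+1+1 = 8.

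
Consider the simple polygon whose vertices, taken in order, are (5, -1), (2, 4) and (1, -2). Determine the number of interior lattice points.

By the shoelace formula, twice the signed area is |[5·4 − 2·(-1)] + [2·(-2) − 1·4] + [1·(-1) − 5·(-2)]| = 23, so the area is 11.5.
The number of boundary lattice points is Σ gcd(|Δx|,|Δy|) = gcd(3,5) + gcd(1,6) + gcd(4,1) = 1+1+1 = 3.
By Pick's theorem A = I + B/2 − 1, so I = 11.5 − 3/2 + 1 = 11.

11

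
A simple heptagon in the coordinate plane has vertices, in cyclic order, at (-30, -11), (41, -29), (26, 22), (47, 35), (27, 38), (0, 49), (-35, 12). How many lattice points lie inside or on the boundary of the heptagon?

3744

Using the shoelace formula, 2A = |[(-30)·(-29) − 41·(-11)] + [41·22 − 26·(-29)] + [26·35 − 47·22] + [47·38 − 27·35] + [27·49 − 0·38] + [0·12 − (-35)·49] + [(-35)·(-11) − (-30)·12]| = 7477, so the area is 7477/2.
Along each edge there are gcd(|Δx|,|Δy|)+1 lattice points, so counting each shared vertex once the boundary has gcd(71,18) + gcd(15,51) + gcd(21,13) + gcd(20,3) + gcd(27,11) + gcd(35,37) + gcd(5,23) = 1+3+1+1+1+1+1 = 9.
Pick's theorem gives I = A − B/2 + 1 = 7477/2 − 9/2 + 1 = 3735, so the closed region contains I + B = 3735 + 9 = 3744 lattice points.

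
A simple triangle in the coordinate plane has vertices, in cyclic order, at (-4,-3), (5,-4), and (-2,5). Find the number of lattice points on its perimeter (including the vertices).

The number of boundary lattice points is Σ gcd(|Δx|,|Δy|) = gcd(9,1) + gcd(7,9) + gcd(2,8) = 1+1+2 = 4.

4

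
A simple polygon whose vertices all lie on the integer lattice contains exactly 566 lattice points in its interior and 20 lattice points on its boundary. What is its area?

Pick's theorem states A = I + B/2 − 1, so A = 566 + 20/2 − 1 = 575.

575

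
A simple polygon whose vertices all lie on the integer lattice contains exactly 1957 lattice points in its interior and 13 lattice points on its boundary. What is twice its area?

Pick's theorem states A = I + B/2 − 1, so A = 1957 + 13/2 − 1 = 3925/2.
Hence 2A = 3925.

3925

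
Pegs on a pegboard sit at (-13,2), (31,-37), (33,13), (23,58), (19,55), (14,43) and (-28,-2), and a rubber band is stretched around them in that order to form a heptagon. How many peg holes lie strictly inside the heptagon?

2475

By the shoelace formula, twice the signed area is |[(-13)·(-37) − 31·2] + [31·13 − 33·(-37)] + [33·58 − 23·13] + [23·55 − 19·58] + [19·43 − 14·55] + [14·(-2) − (-28)·43] + [(-28)·2 − (-13)·(-2)]| = 4962, so the area is 2481.
Along each edge there are gcd(|Δx|,|Δy|)+1 lattice points, so counting each shared vertex once the boundary has gcd(44,39) + gcd(2,50) + gcd(10,45) + gcd(4,3) + gcd(5,12) + gcd(42,45) + gcd(15,4) = 1+2+5+1+1+3+1 = 14.
By Pick's theorem A = I + B/2 − 1, so I = 2481 − 14/2 + 1 = 2475.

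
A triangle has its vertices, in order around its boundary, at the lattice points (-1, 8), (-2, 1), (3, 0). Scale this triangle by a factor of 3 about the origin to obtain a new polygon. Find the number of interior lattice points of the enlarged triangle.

By the shoelace formula, twice the signed area is |((-1)·1 − (-2)·8) + ((-2)·0 − 3·1) + (3·8 − (-1)·0)| = 36, so the area is 18.
The number of boundary lattice points is Σ gcd(|Δx|,|Δy|) = gcd(1,7) + gcd(5,1) + gcd(4,8) = 1+1+4 = 6.
Scaling by 3 multiplies the area by 3² = 9 (so the new area is 162) and multiplies the boundary lattice-point count by 3, giving 18.
By Pick's theorem, the interior count of the dilated polygon is 162 − 18/2 + 1 = 154.

154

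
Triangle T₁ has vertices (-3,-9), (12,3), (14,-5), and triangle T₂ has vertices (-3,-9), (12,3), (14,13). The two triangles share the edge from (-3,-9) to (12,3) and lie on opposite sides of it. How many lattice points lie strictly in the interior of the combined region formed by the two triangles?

133

The union is the simple quadrilateral with vertices (-3,-9), (14,-5), (12,3), (14,13) in order.
Using the shoelace formula, 2A = |((-3)·(-5) − 14·(-9)) + (14·3 − 12·(-5)) + (12·13 − 14·3) + (14·(-9) − (-3)·13)| = 270, so the area is 135.
Along each edge there are gcd(|Δx|,|Δy|)+1 lattice points, so counting each shared vertex once the boundary has gcd(17,4) + gcd(2,8) + gcd(2,10) + gcd(17,22) = 1+2+2+1 = 6.
By Pick's theorem I = A − B/2 + 1 = 135 − 6/2 + 1 = 133.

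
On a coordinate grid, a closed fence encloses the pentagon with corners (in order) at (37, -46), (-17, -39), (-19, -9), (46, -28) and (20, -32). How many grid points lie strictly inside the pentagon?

Using the shoelace formula, 2A = |[37·(-39) − (-17)·(-46)] + [(-17)·(-9) − (-19)·(-39)] + [(-19)·(-28) − 46·(-9)] + [46·(-32) − 20·(-28)] + [20·(-46) − 37·(-32)]| = 2515, so the area is 2515/2.
The number of boundary lattice points is Σ gcd(|Δx|,|Δy|) = gcd(54,7) + gcd(2,30) + gcd(65,19) + gcd(26,4) + gcd(17,14) = 1+2+1+2+1 = 7.
Pick's theorem gives I = A − B/2 + 1 = 2515/2 − 7/2 + 1 = 1255.

1255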